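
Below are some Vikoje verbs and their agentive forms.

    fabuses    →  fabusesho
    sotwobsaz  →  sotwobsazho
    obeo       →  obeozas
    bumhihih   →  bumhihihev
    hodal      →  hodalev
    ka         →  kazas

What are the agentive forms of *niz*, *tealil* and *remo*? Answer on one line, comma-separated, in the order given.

The suffix is conditioned by the final sound: -ho when the stem ends in a sibilant (*fabuses*, *sotwobsaz*); -ev when the stem ends in a non-sibilant consonant (*bumhihih*, *hodal*); -zas when the stem ends in a vowel (*obeo*, *ka*).
Since the final sound of *niz* is /z/ (a sibilant), it takes -ho, giving *nizho*.
*tealil* — final sound /l/ (a non-sibilant consonant) → -ev → *tealilev*.
*remo* — final sound /o/ (a vowel) → -zas → *remozas*.

nizho, tealilev, remozas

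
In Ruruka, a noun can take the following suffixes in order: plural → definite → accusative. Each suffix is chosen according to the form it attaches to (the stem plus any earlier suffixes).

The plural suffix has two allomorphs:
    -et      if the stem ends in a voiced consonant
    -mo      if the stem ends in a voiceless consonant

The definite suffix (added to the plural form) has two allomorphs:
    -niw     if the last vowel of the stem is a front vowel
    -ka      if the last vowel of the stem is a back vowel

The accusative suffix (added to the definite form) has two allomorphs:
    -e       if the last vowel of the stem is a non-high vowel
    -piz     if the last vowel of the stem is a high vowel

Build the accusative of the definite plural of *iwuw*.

Since the final consonant of *iwuw* is /w/ (voiced), it takes -et, giving *iwuwet*.
The plural form *iwuwet* — last vowel /e/ (a front vowel) → -niw → *iwuwetniw*.
The definite form *iwuwetniw* — last vowel /i/ (a high vowel) → -piz → *iwuwetniwpiz*.

iwuwetniwpiz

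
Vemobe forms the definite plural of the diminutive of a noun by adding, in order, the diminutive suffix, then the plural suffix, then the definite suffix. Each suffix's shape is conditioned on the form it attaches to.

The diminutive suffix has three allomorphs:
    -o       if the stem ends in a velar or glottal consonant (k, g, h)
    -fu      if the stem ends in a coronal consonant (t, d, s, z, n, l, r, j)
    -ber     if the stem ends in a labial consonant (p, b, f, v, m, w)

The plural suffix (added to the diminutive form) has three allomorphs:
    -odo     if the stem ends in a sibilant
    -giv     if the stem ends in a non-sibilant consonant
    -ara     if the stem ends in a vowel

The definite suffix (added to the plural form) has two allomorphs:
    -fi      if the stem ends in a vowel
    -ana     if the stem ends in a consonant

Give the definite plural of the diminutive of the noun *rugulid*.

rugulidfuarafi

*rugulid*: final consonant = /d/, coronal → -fu → *rugulidfu*.
The final sound of the diminutive form *rugulidfu* is /u/, which is a vowel, so the plural suffix is -ara, giving *rugulidfuara*.
The final sound of the plural form *rugulidfuara* is /a/, which is a vowel, so the definite suffix is -fi, giving *rugulidfuarafi*.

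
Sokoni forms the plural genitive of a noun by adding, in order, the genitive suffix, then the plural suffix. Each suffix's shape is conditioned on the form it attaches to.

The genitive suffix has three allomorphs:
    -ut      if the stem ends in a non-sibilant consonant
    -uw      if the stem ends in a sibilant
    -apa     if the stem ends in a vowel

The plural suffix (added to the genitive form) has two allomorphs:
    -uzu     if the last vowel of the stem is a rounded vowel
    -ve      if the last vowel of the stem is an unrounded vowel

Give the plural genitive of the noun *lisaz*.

Since the final sound of *lisaz* is /z/ (a sibilant), it takes -uw, giving *lisazuw*.
The last vowel of the genitive form *lisazuw* is /u/, which is a rounded vowel, so the plural suffix is -uzu, giving *lisazuwuzu*.

lisazuwuzu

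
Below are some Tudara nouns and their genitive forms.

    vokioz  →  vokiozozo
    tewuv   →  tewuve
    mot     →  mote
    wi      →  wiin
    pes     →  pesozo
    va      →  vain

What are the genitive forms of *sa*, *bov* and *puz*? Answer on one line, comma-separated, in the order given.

sain, bove, puzozo

Looking at the final sound of each stem: -ozo when the stem ends in a sibilant (*vokioz*, *pes*); -e when the stem ends in a non-sibilant consonant (*tewuv*, *mot*); -in when the stem ends in a vowel (*wi*, *va*).
*sa*: final sound = /a/, a vowel → -in → *sain*.
The final sound of *bov* is /v/, which is a non-sibilant consonant, so the suffix is -e, giving *bove*.
*puz*: final sound = /z/, a sibilant → -ozo → *puzozo*.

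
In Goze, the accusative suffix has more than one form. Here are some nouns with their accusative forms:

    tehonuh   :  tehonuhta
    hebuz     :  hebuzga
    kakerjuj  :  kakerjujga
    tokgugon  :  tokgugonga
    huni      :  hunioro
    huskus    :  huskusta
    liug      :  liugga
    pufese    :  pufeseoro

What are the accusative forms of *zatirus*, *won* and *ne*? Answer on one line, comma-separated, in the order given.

The suffix is conditioned by the final sound: -ta when the stem ends in a voiceless consonant (*tehonuh*, *huskus*); -ga when the stem ends in a voiced consonant (*hebuz*, *kakerjuj*, *tokgugon*, *liug*); -oro when the stem ends in a vowel (*huni*, *pufese*).
The final sound of *zatirus* is /s/, which is a voiceless consonant, so the suffix is -ta, giving *zatirusta*.
*won*: final sound = /n/, a voiced consonant → -ga → *wonga*.
*ne* — final sound /e/ (a vowel) → -oro → *neoro*.

zatirusta, wonga, neoro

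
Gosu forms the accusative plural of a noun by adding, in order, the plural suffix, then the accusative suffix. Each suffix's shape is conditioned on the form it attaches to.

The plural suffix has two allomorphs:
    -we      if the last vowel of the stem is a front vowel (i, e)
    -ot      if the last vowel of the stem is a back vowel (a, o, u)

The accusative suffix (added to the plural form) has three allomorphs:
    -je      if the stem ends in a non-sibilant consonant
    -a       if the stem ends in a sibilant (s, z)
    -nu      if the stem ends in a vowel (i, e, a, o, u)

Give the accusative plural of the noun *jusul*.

*jusul*: last vowel = /u/, a back vowel → -ot → *jusulot*.
The final sound of the plural form *jusulot* is /t/, which is a non-sibilant consonant, so the accusative suffix is -je, giving *jusulotje*.

jusulotje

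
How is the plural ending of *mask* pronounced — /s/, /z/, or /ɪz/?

/s/

The stem *mask* ends in a voiceless non-sibilant consonant.
The plural suffix surfaces as /ɪz/ after sibilants, /s/ after other voiceless consonants, and /z/ after other voiced sounds.
So the plural -s on *mask* is pronounced /s/.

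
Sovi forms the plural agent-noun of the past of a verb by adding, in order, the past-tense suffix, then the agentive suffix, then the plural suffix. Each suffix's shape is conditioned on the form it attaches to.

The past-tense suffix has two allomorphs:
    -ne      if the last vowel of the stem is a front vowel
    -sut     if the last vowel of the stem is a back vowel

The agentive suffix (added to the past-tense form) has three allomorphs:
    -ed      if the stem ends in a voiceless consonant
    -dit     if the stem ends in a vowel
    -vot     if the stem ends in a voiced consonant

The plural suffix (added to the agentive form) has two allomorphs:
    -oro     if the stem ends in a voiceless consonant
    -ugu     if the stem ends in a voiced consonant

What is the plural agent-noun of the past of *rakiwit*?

The last vowel of *rakiwit* is /i/, which is a front vowel, so the past-tense suffix is -ne, giving *rakiwitne*.
The past-tense form *rakiwitne* — final sound /e/ (a vowel) → -dit → *rakiwitnedit*.
Since the final consonant of the agentive form *rakiwitnedit* is /t/ (voiceless), it takes -oro, giving *rakiwitneditoro*.

rakiwitneditoro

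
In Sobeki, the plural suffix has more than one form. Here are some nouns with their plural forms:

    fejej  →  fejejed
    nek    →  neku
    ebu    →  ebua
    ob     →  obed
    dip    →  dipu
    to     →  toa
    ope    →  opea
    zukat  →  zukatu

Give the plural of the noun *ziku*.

zikua

The pattern is voicing of the final sound: -u when the stem ends in a voiceless consonant (*nek*, *dip*, *zukat*); -ed when the stem ends in a voiced consonant (*fejej*, *ob*); -a when the stem ends in a vowel (*ebu*, *to*, *ope*).
*ziku* — final sound /u/ (a vowel) → -a → *zikua*.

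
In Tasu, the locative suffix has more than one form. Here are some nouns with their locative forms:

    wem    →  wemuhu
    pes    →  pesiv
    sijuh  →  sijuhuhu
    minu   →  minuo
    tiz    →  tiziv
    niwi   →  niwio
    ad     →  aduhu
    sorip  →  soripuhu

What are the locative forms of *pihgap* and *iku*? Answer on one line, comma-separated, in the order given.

Looking at the final sound of each stem: -iv when the stem ends in a sibilant (*pes*, *tiz*); -uhu when the stem ends in a non-sibilant consonant (*wem*, *sijuh*, *ad*, *sorip*); -o when the stem ends in a vowel (*minu*, *niwi*).
*pihgap* — final sound /p/ (a non-sibilant consonant) → -uhu → *pihgapuhu*.
The final sound of *iku* is /u/, which is a vowel, so the suffix is -o, giving *ikuo*.

pihgapuhu, ikuo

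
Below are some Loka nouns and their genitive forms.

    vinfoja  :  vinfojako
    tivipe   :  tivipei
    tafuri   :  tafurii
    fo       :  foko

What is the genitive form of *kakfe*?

The alternation tracks the last vowel of the stem — -i when the last vowel of the stem is a front vowel (*tivipe*, *tafuri*); -ko when the last vowel of the stem is a back vowel (*vinfoja*, *fo*).
Since the last vowel of *kakfe* is /e/ (a front vowel), it takes -i, giving *kakfei*.

kakfei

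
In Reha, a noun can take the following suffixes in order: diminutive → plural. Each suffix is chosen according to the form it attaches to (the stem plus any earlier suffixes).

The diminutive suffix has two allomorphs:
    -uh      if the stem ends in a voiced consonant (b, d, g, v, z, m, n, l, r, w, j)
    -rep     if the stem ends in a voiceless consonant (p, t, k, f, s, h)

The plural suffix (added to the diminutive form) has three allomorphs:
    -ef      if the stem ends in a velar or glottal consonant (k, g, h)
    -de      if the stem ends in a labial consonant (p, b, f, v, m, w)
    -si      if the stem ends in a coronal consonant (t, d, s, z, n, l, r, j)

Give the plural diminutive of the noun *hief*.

hiefrepde

The final consonant of *hief* is /f/, which is voiceless, so the diminutive suffix is -rep, giving *hiefrep*.
The final consonant of the diminutive form *hiefrep* is /p/, which is labial, so the plural suffix is -de, giving *hiefrepde*.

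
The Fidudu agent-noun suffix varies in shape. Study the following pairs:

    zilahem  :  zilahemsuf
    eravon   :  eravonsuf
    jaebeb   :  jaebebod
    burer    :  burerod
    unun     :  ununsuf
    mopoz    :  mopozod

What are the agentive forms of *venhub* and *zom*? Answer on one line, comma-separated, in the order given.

The alternation tracks the final consonant of the stem — -suf when the stem ends in a nasal (*zilahem*, *eravon*, *unun*); -od when the stem ends in a non-nasal consonant (*jaebeb*, *burer*, *mopoz*).
*venhub*: final consonant = /b/, non-nasal → -od → *venhubod*.
The final consonant of *zom* is /m/, which is a nasal, so the suffix is -suf, giving *zomsuf*.

venhubod, zomsuf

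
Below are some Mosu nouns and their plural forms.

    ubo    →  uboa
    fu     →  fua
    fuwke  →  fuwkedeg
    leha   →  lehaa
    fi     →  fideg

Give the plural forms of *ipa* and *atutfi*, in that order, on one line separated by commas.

ipaa, atutfideg

The suffix is conditioned by the last vowel: -deg when the last vowel of the stem is a front vowel (*fuwke*, *fi*); -a when the last vowel of the stem is a back vowel (*ubo*, *fu*, *leha*).
*ipa*: last vowel = /a/, a back vowel → -a → *ipaa*.
Since the last vowel of *atutfi* is /i/ (a front vowel), it takes -deg, giving *atutfideg*.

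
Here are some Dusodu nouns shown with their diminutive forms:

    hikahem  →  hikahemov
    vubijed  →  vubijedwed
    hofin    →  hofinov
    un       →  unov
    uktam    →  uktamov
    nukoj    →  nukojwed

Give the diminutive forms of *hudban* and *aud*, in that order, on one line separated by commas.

The alternation tracks the final consonant of the stem — -ov when the stem ends in a nasal (*hikahem*, *hofin*, *un*, *uktam*); -wed when the stem ends in a non-nasal consonant (*vubijed*, *nukoj*).
Since the final consonant of *hudban* is /n/ (a nasal), it takes -ov, giving *hudbanov*.
*aud* — final consonant /d/ (non-nasal) → -wed → *audwed*.

hudbanov, audwed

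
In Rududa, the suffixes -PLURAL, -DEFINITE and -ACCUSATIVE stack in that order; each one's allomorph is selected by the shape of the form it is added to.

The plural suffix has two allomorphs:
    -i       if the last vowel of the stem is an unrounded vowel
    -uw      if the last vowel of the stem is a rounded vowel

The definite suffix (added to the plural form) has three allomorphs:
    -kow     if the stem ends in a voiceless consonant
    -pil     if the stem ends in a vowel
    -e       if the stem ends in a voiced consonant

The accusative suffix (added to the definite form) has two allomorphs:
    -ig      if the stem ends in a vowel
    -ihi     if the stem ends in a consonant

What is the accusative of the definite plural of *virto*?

Since the last vowel of *virto* is /o/ (a rounded vowel), it takes -uw, giving *virtouw*.
The plural form *virtouw*: final sound = /w/, a voiced consonant → -e → *virtouwe*.
Since the final sound of the definite form *virtouwe* is /e/ (a vowel), it takes -ig, giving *virtouweig*.

virtouweig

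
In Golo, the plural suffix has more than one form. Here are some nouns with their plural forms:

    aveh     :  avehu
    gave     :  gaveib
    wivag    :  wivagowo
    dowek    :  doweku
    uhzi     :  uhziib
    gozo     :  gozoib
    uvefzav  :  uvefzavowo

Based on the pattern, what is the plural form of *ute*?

uteib

The pattern is voicing of the final sound: -u when the stem ends in a voiceless consonant (*aveh*, *dowek*); -owo when the stem ends in a voiced consonant (*wivag*, *uvefzav*); -ib when the stem ends in a vowel (*gave*, *uhzi*, *gozo*).
Since the final sound of *ute* is /e/ (a vowel), it takes -ib, giving *uteib*.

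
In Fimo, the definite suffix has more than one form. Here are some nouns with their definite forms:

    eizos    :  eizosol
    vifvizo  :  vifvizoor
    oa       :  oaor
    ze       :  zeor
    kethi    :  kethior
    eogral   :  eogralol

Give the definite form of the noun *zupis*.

zupisol

The suffix is conditioned by the final sound: -ol when the stem ends in a consonant (*eizos*, *eogral*); -or when the stem ends in a vowel (*vifvizo*, *oa*, *ze*, *kethi*).
*zupis*: final sound = /s/, a consonant → -ol → *zupisol*.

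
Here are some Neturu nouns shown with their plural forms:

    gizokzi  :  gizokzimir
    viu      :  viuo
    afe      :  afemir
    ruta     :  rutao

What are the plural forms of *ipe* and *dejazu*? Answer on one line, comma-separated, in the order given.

Looking at the last vowel of each stem: -mir when the last vowel of the stem is a front vowel (*gizokzi*, *afe*); -o when the last vowel of the stem is a back vowel (*viu*, *ruta*).
*ipe* — last vowel /e/ (a front vowel) → -mir → *ipemir*.
*dejazu* — last vowel /u/ (a back vowel) → -o → *dejazuo*.

ipemir, dejazuo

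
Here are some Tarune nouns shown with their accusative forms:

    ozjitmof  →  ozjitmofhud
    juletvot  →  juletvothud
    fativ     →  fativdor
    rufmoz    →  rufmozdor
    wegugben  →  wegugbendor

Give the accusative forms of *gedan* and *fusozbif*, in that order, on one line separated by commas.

gedandor, fusozbifhud

The alternation tracks the final consonant of the stem — -hud when the stem ends in a voiceless consonant (*ozjitmof*, *juletvot*); -dor when the stem ends in a voiced consonant (*fativ*, *rufmoz*, *wegugben*).
Since the final consonant of *gedan* is /n/ (voiced), it takes -dor, giving *gedandor*.
*fusozbif* — final consonant /f/ (voiceless) → -hud → *fusozbifhud*.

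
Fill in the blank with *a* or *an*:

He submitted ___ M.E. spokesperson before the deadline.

The indefinite article is chosen by the initial *sound* of the following word, not its spelling.
The initialism *M.E.* is read letter by letter; the first letter, M, is pronounced /ɛm/, which begins with a vowel sound.
So the article is *an*: He submitted an M.E. spokesperson before the deadline.

an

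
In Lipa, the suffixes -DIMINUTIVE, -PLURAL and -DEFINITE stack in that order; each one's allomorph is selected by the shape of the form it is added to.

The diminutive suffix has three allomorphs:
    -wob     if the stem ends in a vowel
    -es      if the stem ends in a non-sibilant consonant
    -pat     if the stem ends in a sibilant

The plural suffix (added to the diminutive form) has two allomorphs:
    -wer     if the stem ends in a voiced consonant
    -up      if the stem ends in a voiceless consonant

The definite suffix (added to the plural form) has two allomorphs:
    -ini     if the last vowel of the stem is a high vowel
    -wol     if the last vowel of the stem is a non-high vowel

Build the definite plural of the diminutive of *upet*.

upetesupini

Since the final sound of *upet* is /t/ (a non-sibilant consonant), it takes -es, giving *upetes*.
The final consonant of the diminutive form *upetes* is /s/, which is voiceless, so the plural suffix is -up, giving *upetesup*.
The last vowel of the plural form *upetesup* is /u/, which is a high vowel, so the definite suffix is -ini, giving *upetesupini*.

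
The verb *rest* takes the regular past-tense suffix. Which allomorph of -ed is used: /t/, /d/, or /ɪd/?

The stem *rest* ends in /t/ or /d/.
The -ed suffix is realized as /ɪd/ after /t, d/; as /t/ after other voiceless consonants; and as /d/ after other voiced sounds.
So -ed on *rest* is pronounced /ɪd/.

/ɪd/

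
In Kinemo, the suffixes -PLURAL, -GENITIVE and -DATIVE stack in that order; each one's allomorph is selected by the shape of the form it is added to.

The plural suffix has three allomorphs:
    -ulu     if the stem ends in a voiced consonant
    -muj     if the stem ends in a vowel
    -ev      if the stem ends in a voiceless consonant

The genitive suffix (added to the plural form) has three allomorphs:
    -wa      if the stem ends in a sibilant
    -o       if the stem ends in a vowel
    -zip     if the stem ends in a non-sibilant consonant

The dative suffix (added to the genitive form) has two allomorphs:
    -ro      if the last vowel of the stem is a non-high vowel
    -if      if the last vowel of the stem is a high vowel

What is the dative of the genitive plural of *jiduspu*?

jiduspumujzipif

*jiduspu*: final sound = /u/, a vowel → -muj → *jiduspumuj*.
The plural form *jiduspumuj* — final sound /j/ (a non-sibilant consonant) → -zip → *jiduspumujzip*.
The genitive form *jiduspumujzip* — last vowel /i/ (a high vowel) → -if → *jiduspumujzipif*.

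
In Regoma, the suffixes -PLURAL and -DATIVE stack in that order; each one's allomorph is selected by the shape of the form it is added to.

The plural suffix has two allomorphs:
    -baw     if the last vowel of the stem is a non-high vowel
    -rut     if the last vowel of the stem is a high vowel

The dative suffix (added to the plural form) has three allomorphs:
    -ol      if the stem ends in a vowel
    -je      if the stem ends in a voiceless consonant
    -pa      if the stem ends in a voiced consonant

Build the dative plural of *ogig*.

ogigrutje

Since the last vowel of *ogig* is /i/ (a high vowel), it takes -rut, giving *ogigrut*.
The plural form *ogigrut* — final sound /t/ (a voiceless consonant) → -je → *ogigrutje*.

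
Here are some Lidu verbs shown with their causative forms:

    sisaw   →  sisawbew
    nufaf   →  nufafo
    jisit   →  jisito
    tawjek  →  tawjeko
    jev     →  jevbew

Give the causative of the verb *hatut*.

The suffix is conditioned by the final consonant: -o when the stem ends in a voiceless consonant (*nufaf*, *jisit*, *tawjek*); -bew when the stem ends in a voiced consonant (*sisaw*, *jev*).
The final consonant of *hatut* is /t/, which is voiceless, so the suffix is -o, giving *hatuto*.

hatuto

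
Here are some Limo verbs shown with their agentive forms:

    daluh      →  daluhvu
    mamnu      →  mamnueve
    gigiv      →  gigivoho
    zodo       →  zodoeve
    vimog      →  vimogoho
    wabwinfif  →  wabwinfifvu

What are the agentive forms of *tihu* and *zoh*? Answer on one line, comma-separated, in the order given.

The alternation tracks the final sound of the stem — -vu when the stem ends in a voiceless consonant (*daluh*, *wabwinfif*); -oho when the stem ends in a voiced consonant (*gigiv*, *vimog*); -eve when the stem ends in a vowel (*mamnu*, *zodo*).
*tihu*: final sound = /u/, a vowel → -eve → *tihueve*.
Since the final sound of *zoh* is /h/ (a voiceless consonant), it takes -vu, giving *zohvu*.

tihueve, zohvu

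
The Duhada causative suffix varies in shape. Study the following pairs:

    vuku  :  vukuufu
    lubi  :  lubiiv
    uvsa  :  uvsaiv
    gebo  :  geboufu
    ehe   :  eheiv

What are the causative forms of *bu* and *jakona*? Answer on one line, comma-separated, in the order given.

The alternation tracks the last vowel of the stem — -ufu when the last vowel of the stem is a rounded vowel (*vuku*, *gebo*); -iv when the last vowel of the stem is an unrounded vowel (*lubi*, *uvsa*, *ehe*).
Since the last vowel of *bu* is /u/ (a rounded vowel), it takes -ufu, giving *buufu*.
*jakona*: last vowel = /a/, an unrounded vowel → -iv → *jakonaiv*.

buufu, jakonaiv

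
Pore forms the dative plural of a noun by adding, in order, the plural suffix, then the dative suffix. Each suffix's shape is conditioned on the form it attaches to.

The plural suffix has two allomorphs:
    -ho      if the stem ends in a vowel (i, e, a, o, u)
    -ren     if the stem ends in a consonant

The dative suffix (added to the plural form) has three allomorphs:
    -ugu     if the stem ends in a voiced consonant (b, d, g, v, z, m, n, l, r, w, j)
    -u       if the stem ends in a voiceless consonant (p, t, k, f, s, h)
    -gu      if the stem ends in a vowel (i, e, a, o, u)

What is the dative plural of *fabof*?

fabofrenugu

*fabof* — final sound /f/ (a consonant) → -ren → *fabofren*.
Since the final sound of the plural form *fabofren* is /n/ (a voiced consonant), it takes -ugu, giving *fabofrenugu*.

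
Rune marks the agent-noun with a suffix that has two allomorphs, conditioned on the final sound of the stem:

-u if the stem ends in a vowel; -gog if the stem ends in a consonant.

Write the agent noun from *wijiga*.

*wijiga*: final sound = /a/, a vowel → -u → *wijigau*.

wijigau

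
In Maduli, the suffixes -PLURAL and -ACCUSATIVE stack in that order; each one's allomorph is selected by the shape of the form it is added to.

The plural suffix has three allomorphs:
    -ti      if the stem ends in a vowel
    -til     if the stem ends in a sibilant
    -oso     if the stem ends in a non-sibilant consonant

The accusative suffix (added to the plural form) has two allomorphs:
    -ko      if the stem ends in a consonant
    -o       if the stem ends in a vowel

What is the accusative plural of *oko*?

Since the final sound of *oko* is /o/ (a vowel), it takes -ti, giving *okoti*.
The plural form *okoti* — final sound /i/ (a vowel) → -o → *okotio*.

okotio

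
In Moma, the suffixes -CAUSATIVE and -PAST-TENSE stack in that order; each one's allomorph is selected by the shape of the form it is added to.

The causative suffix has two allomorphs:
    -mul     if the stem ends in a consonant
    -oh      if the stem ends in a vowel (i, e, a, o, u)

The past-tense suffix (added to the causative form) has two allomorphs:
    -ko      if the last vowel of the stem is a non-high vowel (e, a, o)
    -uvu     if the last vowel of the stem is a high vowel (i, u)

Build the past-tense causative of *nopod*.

*nopod* — final sound /d/ (a consonant) → -mul → *nopodmul*.
Since the last vowel of the causative form *nopodmul* is /u/ (a high vowel), it takes -uvu, giving *nopodmuluvu*.

nopodmuluvu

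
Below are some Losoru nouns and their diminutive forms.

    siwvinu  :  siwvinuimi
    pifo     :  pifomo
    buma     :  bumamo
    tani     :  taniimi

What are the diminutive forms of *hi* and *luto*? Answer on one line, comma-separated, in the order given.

hiimi, lutomo

The alternation tracks the last vowel of the stem — -imi when the last vowel of the stem is a high vowel (*siwvinu*, *tani*); -mo when the last vowel of the stem is a non-high vowel (*pifo*, *buma*).
Since the last vowel of *hi* is /i/ (a high vowel), it takes -imi, giving *hiimi*.
The last vowel of *luto* is /o/, which is a non-high vowel, so the suffix is -mo, giving *lutomo*.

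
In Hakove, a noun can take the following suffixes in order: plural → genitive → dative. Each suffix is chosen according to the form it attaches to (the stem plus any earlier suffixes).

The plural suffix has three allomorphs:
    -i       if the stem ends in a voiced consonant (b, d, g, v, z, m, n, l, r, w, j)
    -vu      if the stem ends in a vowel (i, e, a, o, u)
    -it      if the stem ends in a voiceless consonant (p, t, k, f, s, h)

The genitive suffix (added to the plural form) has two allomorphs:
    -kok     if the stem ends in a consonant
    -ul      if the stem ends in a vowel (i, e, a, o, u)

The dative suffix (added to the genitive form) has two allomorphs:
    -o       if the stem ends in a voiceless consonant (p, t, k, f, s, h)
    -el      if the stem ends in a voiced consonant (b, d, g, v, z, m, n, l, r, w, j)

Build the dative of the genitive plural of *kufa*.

kufavuulel

*kufa*: final sound = /a/, a vowel → -vu → *kufavu*.
Since the final sound of the plural form *kufavu* is /u/ (a vowel), it takes -ul, giving *kufavuul*.
The final consonant of the genitive form *kufavuul* is /l/, which is voiced, so the dative suffix is -el, giving *kufavuulel*.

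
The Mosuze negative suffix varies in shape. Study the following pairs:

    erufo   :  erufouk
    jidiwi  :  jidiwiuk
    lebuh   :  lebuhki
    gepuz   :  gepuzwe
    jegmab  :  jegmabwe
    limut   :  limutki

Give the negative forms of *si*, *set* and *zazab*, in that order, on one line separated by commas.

siuk, setki, zazabwe

The pattern is voicing of the final sound: -ki when the stem ends in a voiceless consonant (*lebuh*, *limut*); -we when the stem ends in a voiced consonant (*gepuz*, *jegmab*); -uk when the stem ends in a vowel (*erufo*, *jidiwi*).
The final sound of *si* is /i/, which is a vowel, so the suffix is -uk, giving *siuk*.
Since the final sound of *set* is /t/ (a voiceless consonant), it takes -ki, giving *setki*.
The final sound of *zazab* is /b/, which is a voiced consonant, so the suffix is -we, giving *zazabwe*.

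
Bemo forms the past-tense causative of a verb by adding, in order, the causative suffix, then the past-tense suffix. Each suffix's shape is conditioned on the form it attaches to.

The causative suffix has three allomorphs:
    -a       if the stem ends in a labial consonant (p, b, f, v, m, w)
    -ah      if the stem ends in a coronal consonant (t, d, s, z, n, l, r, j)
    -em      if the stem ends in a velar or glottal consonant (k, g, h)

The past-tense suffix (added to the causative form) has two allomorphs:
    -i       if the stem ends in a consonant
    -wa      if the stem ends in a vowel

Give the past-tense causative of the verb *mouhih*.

Since the final consonant of *mouhih* is /h/ (velar/glottal), it takes -em, giving *mouhihem*.
Since the final sound of the causative form *mouhihem* is /m/ (a consonant), it takes -i, giving *mouhihemi*.

mouhihemi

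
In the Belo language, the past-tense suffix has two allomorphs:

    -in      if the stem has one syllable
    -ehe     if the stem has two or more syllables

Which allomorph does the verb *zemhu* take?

-ehe

*zemhu* has 2 syllables, so the suffix is -ehe.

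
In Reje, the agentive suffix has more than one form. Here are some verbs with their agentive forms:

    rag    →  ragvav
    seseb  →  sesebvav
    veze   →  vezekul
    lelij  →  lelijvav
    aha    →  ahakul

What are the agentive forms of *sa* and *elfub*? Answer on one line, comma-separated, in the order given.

The alternation tracks the final sound of the stem — -vav when the stem ends in a consonant (*rag*, *seseb*, *lelij*); -kul when the stem ends in a vowel (*veze*, *aha*).
*sa* — final sound /a/ (a vowel) → -kul → *sakul*.
*elfub*: final sound = /b/, a consonant → -vav → *elfubvav*.

sakul, elfubvav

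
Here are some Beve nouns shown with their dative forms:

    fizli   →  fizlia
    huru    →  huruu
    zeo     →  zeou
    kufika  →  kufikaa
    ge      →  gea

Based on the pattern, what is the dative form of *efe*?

The suffix is conditioned by the last vowel: -u when the last vowel of the stem is a rounded vowel (*huru*, *zeo*); -a when the last vowel of the stem is an unrounded vowel (*fizli*, *kufika*, *ge*).
*efe*: last vowel = /e/, an unrounded vowel → -a → *efea*.

efea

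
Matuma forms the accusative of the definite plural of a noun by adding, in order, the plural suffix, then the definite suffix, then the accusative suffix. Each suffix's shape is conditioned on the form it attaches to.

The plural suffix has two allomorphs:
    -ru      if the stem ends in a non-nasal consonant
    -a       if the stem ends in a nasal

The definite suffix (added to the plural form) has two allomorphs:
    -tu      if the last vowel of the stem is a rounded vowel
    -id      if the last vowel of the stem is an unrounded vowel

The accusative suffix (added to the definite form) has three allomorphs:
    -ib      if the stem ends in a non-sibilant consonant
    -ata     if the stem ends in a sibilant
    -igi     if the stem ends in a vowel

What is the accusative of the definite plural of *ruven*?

ruvenaidib

The final consonant of *ruven* is /n/, which is a nasal, so the plural suffix is -a, giving *ruvena*.
The plural form *ruvena*: last vowel = /a/, an unrounded vowel → -id → *ruvenaid*.
Since the final sound of the definite form *ruvenaid* is /d/ (a non-sibilant consonant), it takes -ib, giving *ruvenaidib*.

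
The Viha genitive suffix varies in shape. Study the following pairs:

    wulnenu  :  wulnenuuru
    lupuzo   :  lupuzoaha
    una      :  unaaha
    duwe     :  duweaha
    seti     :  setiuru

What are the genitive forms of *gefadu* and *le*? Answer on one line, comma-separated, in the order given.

The alternation tracks the last vowel of the stem — -uru when the last vowel of the stem is a high vowel (*wulnenu*, *seti*); -aha when the last vowel of the stem is a non-high vowel (*lupuzo*, *una*, *duwe*).
*gefadu* — last vowel /u/ (a high vowel) → -uru → *gefaduuru*.
*le*: last vowel = /e/, a non-high vowel → -aha → *leaha*.

gefaduuru, leaha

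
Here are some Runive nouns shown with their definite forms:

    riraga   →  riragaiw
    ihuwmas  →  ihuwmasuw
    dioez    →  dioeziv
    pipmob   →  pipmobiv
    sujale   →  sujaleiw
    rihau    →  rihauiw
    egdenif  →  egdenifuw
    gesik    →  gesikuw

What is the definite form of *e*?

eiw

The alternation tracks the final sound of the stem — -uw when the stem ends in a voiceless consonant (*ihuwmas*, *egdenif*, *gesik*); -iv when the stem ends in a voiced consonant (*dioez*, *pipmob*); -iw when the stem ends in a vowel (*riraga*, *sujale*, *rihau*).
The final sound of *e* is /e/, which is a vowel, so the suffix is -iw, giving *eiw*.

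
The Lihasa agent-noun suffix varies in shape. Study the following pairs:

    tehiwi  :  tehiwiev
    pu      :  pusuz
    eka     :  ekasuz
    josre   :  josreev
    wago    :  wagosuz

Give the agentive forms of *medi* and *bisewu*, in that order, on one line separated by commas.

mediev, bisewusuz

The alternation tracks the last vowel of the stem — -ev when the last vowel of the stem is a front vowel (*tehiwi*, *josre*); -suz when the last vowel of the stem is a back vowel (*pu*, *eka*, *wago*).
*medi*: last vowel = /i/, a front vowel → -ev → *mediev*.
The last vowel of *bisewu* is /u/, which is a back vowel, so the suffix is -suz, giving *bisewusuz*.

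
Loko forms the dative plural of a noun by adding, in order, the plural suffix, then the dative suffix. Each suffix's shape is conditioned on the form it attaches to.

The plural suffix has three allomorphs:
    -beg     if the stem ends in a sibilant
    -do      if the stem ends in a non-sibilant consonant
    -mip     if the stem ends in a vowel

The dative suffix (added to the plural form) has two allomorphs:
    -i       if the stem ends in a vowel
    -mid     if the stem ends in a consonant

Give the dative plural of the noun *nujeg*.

nujegdoi

Since the final sound of *nujeg* is /g/ (a non-sibilant consonant), it takes -do, giving *nujegdo*.
The final sound of the plural form *nujegdo* is /o/, which is a vowel, so the dative suffix is -i, giving *nujegdoi*.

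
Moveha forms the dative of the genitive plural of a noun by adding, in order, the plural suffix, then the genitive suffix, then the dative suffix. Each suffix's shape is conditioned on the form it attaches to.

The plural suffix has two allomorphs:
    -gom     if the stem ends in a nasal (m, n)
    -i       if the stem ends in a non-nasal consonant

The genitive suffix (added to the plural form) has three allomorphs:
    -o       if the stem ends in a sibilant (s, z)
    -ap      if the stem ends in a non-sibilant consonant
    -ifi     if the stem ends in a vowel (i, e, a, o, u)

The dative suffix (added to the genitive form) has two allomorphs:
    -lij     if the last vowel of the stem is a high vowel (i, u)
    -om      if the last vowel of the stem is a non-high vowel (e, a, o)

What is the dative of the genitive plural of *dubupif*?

The final consonant of *dubupif* is /f/, which is non-nasal, so the plural suffix is -i, giving *dubupifi*.
The plural form *dubupifi* — final sound /i/ (a vowel) → -ifi → *dubupifiifi*.
The genitive form *dubupifiifi*: last vowel = /i/, a high vowel → -lij → *dubupifiifilij*.

dubupifiifilij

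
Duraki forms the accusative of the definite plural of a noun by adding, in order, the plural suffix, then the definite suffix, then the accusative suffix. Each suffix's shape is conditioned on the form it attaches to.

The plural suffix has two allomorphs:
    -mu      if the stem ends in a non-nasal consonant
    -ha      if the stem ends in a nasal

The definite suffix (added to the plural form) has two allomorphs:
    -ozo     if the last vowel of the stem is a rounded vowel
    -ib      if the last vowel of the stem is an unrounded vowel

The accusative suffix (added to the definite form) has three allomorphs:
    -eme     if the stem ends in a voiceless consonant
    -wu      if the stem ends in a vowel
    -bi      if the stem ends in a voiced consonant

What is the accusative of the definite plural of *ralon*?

*ralon* — final consonant /n/ (a nasal) → -ha → *ralonha*.
The plural form *ralonha*: last vowel = /a/, an unrounded vowel → -ib → *ralonhaib*.
The final sound of the definite form *ralonhaib* is /b/, which is a voiced consonant, so the accusative suffix is -bi, giving *ralonhaibbi*.

ralonhaibbi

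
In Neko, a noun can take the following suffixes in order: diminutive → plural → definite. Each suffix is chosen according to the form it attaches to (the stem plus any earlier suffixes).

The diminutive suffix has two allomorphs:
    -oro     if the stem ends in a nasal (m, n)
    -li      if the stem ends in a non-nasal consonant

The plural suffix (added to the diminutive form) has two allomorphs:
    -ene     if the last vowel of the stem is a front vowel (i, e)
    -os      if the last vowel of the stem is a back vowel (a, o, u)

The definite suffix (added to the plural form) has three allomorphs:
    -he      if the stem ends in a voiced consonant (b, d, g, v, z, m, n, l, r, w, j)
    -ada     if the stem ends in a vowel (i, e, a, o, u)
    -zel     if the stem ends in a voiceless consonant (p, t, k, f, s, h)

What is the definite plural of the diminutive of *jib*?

Since the final consonant of *jib* is /b/ (non-nasal), it takes -li, giving *jibli*.
The diminutive form *jibli* — last vowel /i/ (a front vowel) → -ene → *jibliene*.
The final sound of the plural form *jibliene* is /e/, which is a vowel, so the definite suffix is -ada, giving *jiblieneada*.

jiblieneada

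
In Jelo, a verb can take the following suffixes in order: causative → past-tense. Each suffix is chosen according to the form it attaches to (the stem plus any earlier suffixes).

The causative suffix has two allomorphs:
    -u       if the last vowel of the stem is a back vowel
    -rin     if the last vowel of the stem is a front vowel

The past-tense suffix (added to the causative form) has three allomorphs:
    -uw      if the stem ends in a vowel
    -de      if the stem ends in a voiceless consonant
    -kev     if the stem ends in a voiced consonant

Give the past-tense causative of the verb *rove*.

roverinkev

*rove* — last vowel /e/ (a front vowel) → -rin → *roverin*.
The causative form *roverin*: final sound = /n/, a voiced consonant → -kev → *roverinkev*.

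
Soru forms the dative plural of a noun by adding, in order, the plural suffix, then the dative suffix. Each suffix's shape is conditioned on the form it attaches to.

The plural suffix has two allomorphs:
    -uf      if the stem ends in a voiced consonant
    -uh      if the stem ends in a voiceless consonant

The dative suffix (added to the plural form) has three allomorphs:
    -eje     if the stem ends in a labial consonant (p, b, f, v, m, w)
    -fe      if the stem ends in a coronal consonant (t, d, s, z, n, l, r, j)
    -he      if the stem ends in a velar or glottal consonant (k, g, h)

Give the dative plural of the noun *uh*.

The final consonant of *uh* is /h/, which is voiceless, so the plural suffix is -uh, giving *uhuh*.
The plural form *uhuh* — final consonant /h/ (velar/glottal) → -he → *uhuhhe*.

uhuhhe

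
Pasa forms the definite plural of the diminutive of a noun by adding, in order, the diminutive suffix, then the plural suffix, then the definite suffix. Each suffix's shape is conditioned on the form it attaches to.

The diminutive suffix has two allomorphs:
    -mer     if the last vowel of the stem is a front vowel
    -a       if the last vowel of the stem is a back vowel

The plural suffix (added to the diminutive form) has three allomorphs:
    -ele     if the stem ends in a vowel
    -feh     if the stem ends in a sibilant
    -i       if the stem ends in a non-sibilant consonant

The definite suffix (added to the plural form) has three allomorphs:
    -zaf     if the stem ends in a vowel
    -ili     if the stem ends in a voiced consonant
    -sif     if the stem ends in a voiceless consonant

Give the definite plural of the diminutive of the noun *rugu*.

ruguaelezaf

*rugu* — last vowel /u/ (a back vowel) → -a → *rugua*.
Since the final sound of the diminutive form *rugua* is /a/ (a vowel), it takes -ele, giving *ruguaele*.
The final sound of the plural form *ruguaele* is /e/, which is a vowel, so the definite suffix is -zaf, giving *ruguaelezaf*.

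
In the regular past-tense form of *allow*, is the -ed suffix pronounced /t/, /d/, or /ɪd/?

/d/

The stem *allow* ends in a voiced sound other than /d/.
The -ed suffix is realized as /ɪd/ after /t, d/; as /t/ after other voiceless consonants; and as /d/ after other voiced sounds.
So -ed on *allow* is pronounced /d/.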